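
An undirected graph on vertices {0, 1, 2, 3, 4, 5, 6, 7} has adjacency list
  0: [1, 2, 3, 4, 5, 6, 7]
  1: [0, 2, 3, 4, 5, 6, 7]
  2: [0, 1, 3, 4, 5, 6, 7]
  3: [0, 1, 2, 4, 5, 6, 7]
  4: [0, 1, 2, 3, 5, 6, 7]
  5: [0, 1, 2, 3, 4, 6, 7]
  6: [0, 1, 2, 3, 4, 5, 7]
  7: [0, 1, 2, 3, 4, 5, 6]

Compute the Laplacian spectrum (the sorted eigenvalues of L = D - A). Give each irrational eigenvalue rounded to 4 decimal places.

[0, 8, 8, 8, 8, 8, 8, 8]

Each diagonal entry of L is the vertex degree and each off-diagonal entry is -1 where an edge is present, 0 otherwise; in the order [0, 1, 2, 3, 4, 5, 6, 7] the diagonal is [7, 7, 7, 7, 7, 7, 7, 7]. Diagonalising L (or applying a numerical eigensolver to the 8x8 matrix) gives the spectrum above. There is one zero in the spectrum, matching the 1 component. By the matrix-tree theorem the graph has (1/8) * product of the nonzero eigenvalues = 262144 spanning trees.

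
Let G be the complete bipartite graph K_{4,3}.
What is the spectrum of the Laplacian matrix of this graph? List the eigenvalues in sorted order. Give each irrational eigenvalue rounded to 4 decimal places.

[0, 3, 3, 3, 4, 4, 7]

The graph has 7 vertices and degree multiset [4, 4, 4, 3, 3, 3, 3]; D is the diagonal matrix of degrees and L = D - A. Diagonalising L (or applying a numerical eigensolver to the 7x7 matrix) gives the spectrum above. The single zero eigenvalue shows the graph is connected. By the matrix-tree theorem the graph has (1/7) * product of the nonzero eigenvalues = 432 spanning trees.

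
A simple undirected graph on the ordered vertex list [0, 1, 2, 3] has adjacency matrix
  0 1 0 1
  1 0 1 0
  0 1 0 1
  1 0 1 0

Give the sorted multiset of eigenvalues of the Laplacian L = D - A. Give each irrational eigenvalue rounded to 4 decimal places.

Each diagonal entry of L is the vertex degree and each off-diagonal entry is -1 where an edge is present, 0 otherwise; in the order [0, 1, 2, 3] the diagonal is [2, 2, 2, 2]. Since every row of L sums to 0, the all-ones vector is in the kernel and 0 is an eigenvalue. The eigenvalues sum to 8, which equals trace(L) = 2|E|. There is one zero in the spectrum, matching the 1 component.

[0, 2, 2, 4]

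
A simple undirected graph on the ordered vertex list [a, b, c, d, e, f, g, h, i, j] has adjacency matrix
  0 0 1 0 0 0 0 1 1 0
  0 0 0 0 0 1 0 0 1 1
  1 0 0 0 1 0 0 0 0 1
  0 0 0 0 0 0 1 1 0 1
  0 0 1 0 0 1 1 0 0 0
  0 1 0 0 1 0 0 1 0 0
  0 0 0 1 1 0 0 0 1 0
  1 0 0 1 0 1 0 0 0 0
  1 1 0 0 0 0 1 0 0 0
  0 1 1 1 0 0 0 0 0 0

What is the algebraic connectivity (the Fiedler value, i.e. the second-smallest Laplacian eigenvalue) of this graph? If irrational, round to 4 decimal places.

2

With the vertex order [a, b, c, d, e, f, g, h, i, j], the degrees are [3, 3, 3, 3, 3, 3, 3, 3, 3, 3], giving D = diag(3, 3, 3, 3, 3, 3, 3, 3, 3, 3) and L = D - A. The sorted Laplacian eigenvalues are [0, 2, 2, 2, 2, 2, 5, 5, 5, 5]; the algebraic connectivity is the second entry, 2. The largest eigenvalue, 5, is at most the vertex count 10.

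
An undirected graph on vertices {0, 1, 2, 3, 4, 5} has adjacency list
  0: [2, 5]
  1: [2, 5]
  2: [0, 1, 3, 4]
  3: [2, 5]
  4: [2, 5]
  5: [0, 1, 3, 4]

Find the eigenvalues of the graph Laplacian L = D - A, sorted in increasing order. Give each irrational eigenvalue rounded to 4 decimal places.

Reading degrees in the order [0, 1, 2, 3, 4, 5] gives [2, 2, 4, 2, 2, 4]; set D = diag(2, 2, 4, 2, 2, 4) and form L = D - A. Since every row of L sums to 0, the all-ones vector is in the kernel and 0 is an eigenvalue. The single zero eigenvalue shows the graph is connected. The largest eigenvalue, 6, is at most the vertex count 6. There is one zero in the spectrum, matching the 1 component.

[0, 2, 2, 2, 4, 6]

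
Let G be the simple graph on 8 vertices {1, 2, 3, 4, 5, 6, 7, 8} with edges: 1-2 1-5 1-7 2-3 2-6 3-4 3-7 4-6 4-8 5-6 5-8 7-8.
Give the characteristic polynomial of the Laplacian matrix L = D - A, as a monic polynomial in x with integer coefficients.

x^8 - 24x^7 + 240x^6 - 1296x^5 + 4080x^4 - 7488x^3 + 7424x^2 - 3072x

Reading degrees in the order [1, 2, 3, 4, 5, 6, 7, 8] gives [3, 3, 3, 3, 3, 3, 3, 3]; set D = diag(3, 3, 3, 3, 3, 3, 3, 3) and form L = D - A. Computing det(xI - L) by cofactor expansion (or equivalently via sum-over-permutations) gives x^8 - 24x^7 + 240x^6 - 1296x^5 + 4080x^4 - 7488x^3 + 7424x^2 - 3072x. The constant term is 0 because L is singular (the all-ones vector lies in its kernel). There is one zero in the spectrum, matching the 1 component. The largest eigenvalue, 6, is at most the vertex count 8.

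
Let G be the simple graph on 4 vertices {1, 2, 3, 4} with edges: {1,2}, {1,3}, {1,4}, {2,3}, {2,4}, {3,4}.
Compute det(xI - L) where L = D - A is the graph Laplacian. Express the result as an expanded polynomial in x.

x^4 - 12x^3 + 48x^2 - 64x

With the vertex order [1, 2, 3, 4], the degrees are [3, 3, 3, 3], giving D = diag(3, 3, 3, 3) and L = D - A. L has integer entries, so p(x) = det(xI - L) has integer coefficients. Expanding the determinant yields x^4 - 12x^3 + 48x^2 - 64x. Since p(0) = det(-L) = 0, x divides p(x). The eigenvalues sum to 12, which equals trace(L) = 2|E|.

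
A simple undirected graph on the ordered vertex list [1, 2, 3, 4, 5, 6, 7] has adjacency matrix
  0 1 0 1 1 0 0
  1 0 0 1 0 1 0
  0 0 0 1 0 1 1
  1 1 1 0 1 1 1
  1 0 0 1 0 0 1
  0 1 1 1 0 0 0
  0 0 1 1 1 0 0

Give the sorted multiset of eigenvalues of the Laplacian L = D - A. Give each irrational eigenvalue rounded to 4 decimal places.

Each diagonal entry of L is the vertex degree and each off-diagonal entry is -1 where an edge is present, 0 otherwise; in the order [1, 2, 3, 4, 5, 6, 7] the diagonal is [3, 3, 3, 6, 3, 3, 3]. Diagonalising L (or applying a numerical eigensolver to the 7x7 matrix) gives the spectrum above. The single zero eigenvalue shows the graph is connected. By the matrix-tree theorem the graph has (1/7) * product of the nonzero eigenvalues = 320 spanning trees. The largest eigenvalue, 7, is at most the vertex count 7.

[0, 2, 2, 4, 4, 5, 7]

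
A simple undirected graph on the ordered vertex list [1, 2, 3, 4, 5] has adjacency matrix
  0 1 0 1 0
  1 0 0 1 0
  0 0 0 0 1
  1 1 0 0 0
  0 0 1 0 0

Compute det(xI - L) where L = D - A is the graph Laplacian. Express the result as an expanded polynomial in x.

x^5 - 8x^4 + 21x^3 - 18x^2

Reading degrees in the order [1, 2, 3, 4, 5] gives [2, 2, 1, 2, 1]; set D = diag(2, 2, 1, 2, 1) and form L = D - A. The eigenvalues of L are [0, 0, 2, 3, 3]; the characteristic polynomial is the product of (x - lambda_i), which multiplies out to x^5 - 8x^4 + 21x^3 - 18x^2. Since p(0) = det(-L) = 0, x divides p(x). The largest eigenvalue, 3, is at most the vertex count 5.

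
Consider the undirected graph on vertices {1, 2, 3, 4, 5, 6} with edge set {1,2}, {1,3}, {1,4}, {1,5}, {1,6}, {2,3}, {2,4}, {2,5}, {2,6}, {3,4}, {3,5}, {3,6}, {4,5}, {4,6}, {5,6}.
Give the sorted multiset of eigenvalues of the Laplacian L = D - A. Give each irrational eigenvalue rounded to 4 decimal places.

[0, 6, 6, 6, 6, 6]

Each diagonal entry of L is the vertex degree and each off-diagonal entry is -1 where an edge is present, 0 otherwise; in the order [1, 2, 3, 4, 5, 6] the diagonal is [5, 5, 5, 5, 5, 5]. Since every row of L sums to 0, the all-ones vector is in the kernel and 0 is an eigenvalue. The single zero eigenvalue shows the graph is connected. There is one zero in the spectrum, matching the 1 component.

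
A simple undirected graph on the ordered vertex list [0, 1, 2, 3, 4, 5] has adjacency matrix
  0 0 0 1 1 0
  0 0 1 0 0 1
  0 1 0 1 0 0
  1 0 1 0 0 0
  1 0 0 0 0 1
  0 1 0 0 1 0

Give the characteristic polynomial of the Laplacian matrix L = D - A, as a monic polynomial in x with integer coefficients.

Reading degrees in the order [0, 1, 2, 3, 4, 5] gives [2, 2, 2, 2, 2, 2]; set D = diag(2, 2, 2, 2, 2, 2) and form L = D - A. The eigenvalues of L are [0, 1, 1, 3, 3, 4]; the characteristic polynomial is the product of (x - lambda_i), which multiplies out to x^6 - 12x^5 + 54x^4 - 112x^3 + 105x^2 - 36x. The constant term is 0 because L is singular (the all-ones vector lies in its kernel). The eigenvalues sum to 12, which equals trace(L) = 2|E|. There is one zero in the spectrum, matching the 1 component.

x^6 - 12x^5 + 54x^4 - 112x^3 + 105x^2 - 36x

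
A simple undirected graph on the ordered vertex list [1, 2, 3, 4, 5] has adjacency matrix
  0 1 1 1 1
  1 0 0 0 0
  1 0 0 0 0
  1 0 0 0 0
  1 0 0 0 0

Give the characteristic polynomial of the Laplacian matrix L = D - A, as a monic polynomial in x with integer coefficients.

x^5 - 8x^4 + 18x^3 - 16x^2 + 5x

Reading degrees in the order [1, 2, 3, 4, 5] gives [4, 1, 1, 1, 1]; set D = diag(4, 1, 1, 1, 1) and form L = D - A. The eigenvalues of L are [0, 1, 1, 1, 5]; the characteristic polynomial is the product of (x - lambda_i), which multiplies out to x^5 - 8x^4 + 18x^3 - 16x^2 + 5x. The coefficient of x^4 equals -trace(L) = -8, matching the sum of degrees. By the matrix-tree theorem the graph has (1/5) * product of the nonzero eigenvalues = 1 spanning tree.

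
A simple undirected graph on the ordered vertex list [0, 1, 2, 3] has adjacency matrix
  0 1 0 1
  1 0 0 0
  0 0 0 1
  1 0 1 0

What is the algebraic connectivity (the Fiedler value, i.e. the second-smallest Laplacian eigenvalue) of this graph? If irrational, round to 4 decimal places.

0.5858

Each diagonal entry of L is the vertex degree and each off-diagonal entry is -1 where an edge is present, 0 otherwise; in the order [0, 1, 2, 3] the diagonal is [2, 1, 1, 2]. The sorted Laplacian eigenvalues are [0, 0.5858, 2, 3.4142]; the algebraic connectivity is the second entry, 0.5858. The largest eigenvalue, 3.4142, is at most the vertex count 4.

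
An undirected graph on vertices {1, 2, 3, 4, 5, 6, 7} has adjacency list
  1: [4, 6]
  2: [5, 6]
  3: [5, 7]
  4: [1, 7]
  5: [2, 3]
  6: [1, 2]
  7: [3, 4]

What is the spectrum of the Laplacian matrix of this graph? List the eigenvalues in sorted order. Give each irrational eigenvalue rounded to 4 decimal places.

[0, 0.7530, 0.7530, 2.4450, 2.4450, 3.8019, 3.8019]

With the vertex order [1, 2, 3, 4, 5, 6, 7], the degrees are [2, 2, 2, 2, 2, 2, 2], giving D = diag(2, 2, 2, 2, 2, 2, 2) and L = D - A. Diagonalising L (or applying a numerical eigensolver to the 7x7 matrix) gives the spectrum above. By the matrix-tree theorem the graph has (1/7) * product of the nonzero eigenvalues = 7 spanning trees. There is one zero in the spectrum, matching the 1 component.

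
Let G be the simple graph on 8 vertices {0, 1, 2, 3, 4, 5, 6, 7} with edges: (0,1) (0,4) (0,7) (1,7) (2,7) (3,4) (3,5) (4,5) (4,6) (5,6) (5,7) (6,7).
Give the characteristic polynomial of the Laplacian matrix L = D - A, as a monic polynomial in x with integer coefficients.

x^8 - 24x^7 + 234x^6 - 1192x^5 + 3392x^4 - 5328x^3 + 4224x^2 - 1296x

With the vertex order [0, 1, 2, 3, 4, 5, 6, 7], the degrees are [3, 2, 1, 2, 4, 4, 3, 5], giving D = diag(3, 2, 1, 2, 4, 4, 3, 5) and L = D - A. Computing det(xI - L) by cofactor expansion (or equivalently via sum-over-permutations) gives x^8 - 24x^7 + 234x^6 - 1192x^5 + 3392x^4 - 5328x^3 + 4224x^2 - 1296x. Since p(0) = det(-L) = 0, x divides p(x). There is one zero in the spectrum, matching the 1 component.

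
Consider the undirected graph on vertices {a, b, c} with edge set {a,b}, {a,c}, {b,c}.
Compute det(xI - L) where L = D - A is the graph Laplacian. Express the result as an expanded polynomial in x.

Each diagonal entry of L is the vertex degree and each off-diagonal entry is -1 where an edge is present, 0 otherwise; in the order [a, b, c] the diagonal is [2, 2, 2]. The eigenvalues of L are [0, 3, 3]; the characteristic polynomial is the product of (x - lambda_i), which multiplies out to x^3 - 6x^2 + 9x. The coefficient of x^2 equals -trace(L) = -6, matching the sum of degrees. The largest eigenvalue, 3, is at most the vertex count 3.

x^3 - 6x^2 + 9x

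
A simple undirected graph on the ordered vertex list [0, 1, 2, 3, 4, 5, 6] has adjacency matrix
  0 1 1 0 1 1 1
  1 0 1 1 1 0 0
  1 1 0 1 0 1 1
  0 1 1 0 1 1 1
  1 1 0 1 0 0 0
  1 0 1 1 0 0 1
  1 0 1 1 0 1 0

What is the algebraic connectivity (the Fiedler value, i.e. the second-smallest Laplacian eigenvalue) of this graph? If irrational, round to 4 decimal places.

Reading degrees in the order [0, 1, 2, 3, 4, 5, 6] gives [5, 4, 5, 5, 3, 4, 4]; set D = diag(5, 4, 5, 5, 3, 4, 4) and form L = D - A. Computing the eigenvalues of L and sorting gives [0, 2.5188, 4.3111, 5, 5, 6.1701, 7]. The Fiedler value lambda_2 = 2.5188 is strictly positive, so the graph is connected. There is one zero in the spectrum, matching the 1 component.

2.5188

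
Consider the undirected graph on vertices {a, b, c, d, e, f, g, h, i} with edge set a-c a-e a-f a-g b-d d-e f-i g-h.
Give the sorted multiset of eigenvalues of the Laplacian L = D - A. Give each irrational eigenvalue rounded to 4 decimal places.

Each diagonal entry of L is the vertex degree and each off-diagonal entry is -1 where an edge is present, 0 otherwise; in the order [a, b, c, d, e, f, g, h, i] the diagonal is [4, 1, 1, 2, 2, 2, 2, 1, 1]. Diagonalising L (or applying a numerical eigensolver to the 9x9 matrix) gives the spectrum above. The single zero eigenvalue shows the graph is connected. There is one zero in the spectrum, matching the 1 component.

[0, 0.2398, 0.3820, 0.7199, 1.4240, 2.2032, 2.6180, 3.1692, 5.2439]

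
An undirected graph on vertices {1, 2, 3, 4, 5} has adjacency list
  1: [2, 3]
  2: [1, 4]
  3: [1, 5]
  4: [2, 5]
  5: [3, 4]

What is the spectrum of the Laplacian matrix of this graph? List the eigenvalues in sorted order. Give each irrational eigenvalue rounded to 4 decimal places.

[0, 1.3820, 1.3820, 3.6180, 3.6180]

Reading degrees in the order [1, 2, 3, 4, 5] gives [2, 2, 2, 2, 2]; set D = diag(2, 2, 2, 2, 2) and form L = D - A. The multiplicity of 0 as a Laplacian eigenvalue equals the number of connected components.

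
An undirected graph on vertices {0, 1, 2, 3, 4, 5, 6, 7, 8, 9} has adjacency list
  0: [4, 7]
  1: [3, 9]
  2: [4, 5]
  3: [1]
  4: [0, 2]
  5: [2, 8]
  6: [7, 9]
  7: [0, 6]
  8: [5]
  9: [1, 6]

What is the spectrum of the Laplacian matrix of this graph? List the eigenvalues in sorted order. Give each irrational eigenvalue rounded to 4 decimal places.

[0, 0.0979, 0.3820, 0.8244, 1.3820, 2, 2.6180, 3.1756, 3.6180, 3.9021]

Each diagonal entry of L is the vertex degree and each off-diagonal entry is -1 where an edge is present, 0 otherwise; in the order [0, 1, 2, 3, 4, 5, 6, 7, 8, 9] the diagonal is [2, 2, 2, 1, 2, 2, 2, 2, 1, 2]. The multiplicity of 0 as a Laplacian eigenvalue equals the number of connected components. The single zero eigenvalue shows the graph is connected. The eigenvalues sum to 18, which equals trace(L) = 2|E|. There is one zero in the spectrum, matching the 1 component.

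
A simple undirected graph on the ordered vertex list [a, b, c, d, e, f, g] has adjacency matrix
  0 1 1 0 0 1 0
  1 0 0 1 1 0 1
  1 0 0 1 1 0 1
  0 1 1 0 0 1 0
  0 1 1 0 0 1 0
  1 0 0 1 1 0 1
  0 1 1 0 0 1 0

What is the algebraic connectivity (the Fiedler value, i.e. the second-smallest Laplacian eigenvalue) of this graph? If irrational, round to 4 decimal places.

Each diagonal entry of L is the vertex degree and each off-diagonal entry is -1 where an edge is present, 0 otherwise; in the order [a, b, c, d, e, f, g] the diagonal is [3, 4, 4, 3, 3, 4, 3]. The sorted Laplacian eigenvalues are [0, 3, 3, 3, 4, 4, 7]; the algebraic connectivity is the second entry, 3. By the matrix-tree theorem the graph has (1/7) * product of the nonzero eigenvalues = 432 spanning trees.

3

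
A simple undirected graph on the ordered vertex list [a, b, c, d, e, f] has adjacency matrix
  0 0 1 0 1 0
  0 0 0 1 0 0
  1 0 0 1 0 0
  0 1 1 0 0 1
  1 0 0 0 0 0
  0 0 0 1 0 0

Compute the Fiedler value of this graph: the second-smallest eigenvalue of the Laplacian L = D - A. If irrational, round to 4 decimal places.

Each diagonal entry of L is the vertex degree and each off-diagonal entry is -1 where an edge is present, 0 otherwise; in the order [a, b, c, d, e, f] the diagonal is [2, 1, 2, 3, 1, 1]. Computing the eigenvalues of L and sorting gives [0, 0.3249, 1, 1.4608, 3, 4.2143]. The Fiedler value lambda_2 = 0.3249 is strictly positive, so the graph is connected. The largest eigenvalue, 4.2143, is at most the vertex count 6.

0.3249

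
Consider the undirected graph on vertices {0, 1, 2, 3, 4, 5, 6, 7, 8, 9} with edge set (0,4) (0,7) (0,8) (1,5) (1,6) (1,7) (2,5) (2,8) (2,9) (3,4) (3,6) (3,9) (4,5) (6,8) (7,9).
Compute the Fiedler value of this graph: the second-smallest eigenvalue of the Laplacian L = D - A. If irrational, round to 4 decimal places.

2

With the vertex order [0, 1, 2, 3, 4, 5, 6, 7, 8, 9], the degrees are [3, 3, 3, 3, 3, 3, 3, 3, 3, 3], giving D = diag(3, 3, 3, 3, 3, 3, 3, 3, 3, 3) and L = D - A. Computing the eigenvalues of L and sorting gives [0, 2, 2, 2, 2, 2, 5, 5, 5, 5]. The Fiedler value lambda_2 = 2 is strictly positive, so the graph is connected. The largest eigenvalue, 5, is at most the vertex count 10.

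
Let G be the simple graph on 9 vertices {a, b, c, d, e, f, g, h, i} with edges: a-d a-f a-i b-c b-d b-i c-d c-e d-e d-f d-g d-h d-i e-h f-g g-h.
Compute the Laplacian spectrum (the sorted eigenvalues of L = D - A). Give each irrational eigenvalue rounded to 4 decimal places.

[0, 1.5858, 1.5858, 3, 3, 4.4142, 4.4142, 5, 9]

Reading degrees in the order [a, b, c, d, e, f, g, h, i] gives [3, 3, 3, 8, 3, 3, 3, 3, 3]; set D = diag(3, 3, 3, 8, 3, 3, 3, 3, 3) and form L = D - A. Since every row of L sums to 0, the all-ones vector is in the kernel and 0 is an eigenvalue. By the matrix-tree theorem the graph has (1/9) * product of the nonzero eigenvalues = 2205 spanning trees.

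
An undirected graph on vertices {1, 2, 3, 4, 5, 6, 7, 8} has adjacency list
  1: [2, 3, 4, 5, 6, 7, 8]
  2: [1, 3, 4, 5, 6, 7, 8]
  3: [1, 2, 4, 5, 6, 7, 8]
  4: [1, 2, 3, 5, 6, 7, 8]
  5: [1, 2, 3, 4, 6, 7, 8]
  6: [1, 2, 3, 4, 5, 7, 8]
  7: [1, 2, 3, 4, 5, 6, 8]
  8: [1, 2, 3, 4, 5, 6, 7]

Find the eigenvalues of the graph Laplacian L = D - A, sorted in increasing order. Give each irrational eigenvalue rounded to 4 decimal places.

Reading degrees in the order [1, 2, 3, 4, 5, 6, 7, 8] gives [7, 7, 7, 7, 7, 7, 7, 7]; set D = diag(7, 7, 7, 7, 7, 7, 7, 7) and form L = D - A. Since every row of L sums to 0, the all-ones vector is in the kernel and 0 is an eigenvalue. The single zero eigenvalue shows the graph is connected. There is one zero in the spectrum, matching the 1 component.

[0, 8, 8, 8, 8, 8, 8, 8]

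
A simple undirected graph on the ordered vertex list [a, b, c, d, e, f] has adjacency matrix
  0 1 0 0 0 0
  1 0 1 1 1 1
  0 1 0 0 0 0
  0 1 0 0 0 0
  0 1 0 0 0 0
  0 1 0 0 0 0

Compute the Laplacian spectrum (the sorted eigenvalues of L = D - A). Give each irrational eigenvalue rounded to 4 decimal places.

[0, 1, 1, 1, 1, 6]

Reading degrees in the order [a, b, c, d, e, f] gives [1, 5, 1, 1, 1, 1]; set D = diag(1, 5, 1, 1, 1, 1) and form L = D - A. The multiplicity of 0 as a Laplacian eigenvalue equals the number of connected components. There is one zero in the spectrum, matching the 1 component.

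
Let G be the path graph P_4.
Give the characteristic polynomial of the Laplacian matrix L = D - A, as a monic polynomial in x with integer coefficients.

The graph has 4 vertices and degree multiset [2, 2, 1, 1]; D is the diagonal matrix of degrees and L = D - A. Computing det(xI - L) by cofactor expansion (or equivalently via sum-over-permutations) gives x^4 - 6x^3 + 10x^2 - 4x. The coefficient of x^3 equals -trace(L) = -6, matching the sum of degrees.

x^4 - 6x^3 + 10x^2 - 4x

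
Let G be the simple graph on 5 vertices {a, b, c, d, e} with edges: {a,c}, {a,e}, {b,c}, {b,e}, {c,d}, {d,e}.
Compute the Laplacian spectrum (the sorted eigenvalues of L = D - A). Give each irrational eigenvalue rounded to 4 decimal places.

[0, 2, 2, 3, 5]

Each diagonal entry of L is the vertex degree and each off-diagonal entry is -1 where an edge is present, 0 otherwise; in the order [a, b, c, d, e] the diagonal is [2, 2, 3, 2, 3]. Diagonalising L (or applying a numerical eigensolver to the 5x5 matrix) gives the spectrum above. By the matrix-tree theorem the graph has (1/5) * product of the nonzero eigenvalues = 12 spanning trees.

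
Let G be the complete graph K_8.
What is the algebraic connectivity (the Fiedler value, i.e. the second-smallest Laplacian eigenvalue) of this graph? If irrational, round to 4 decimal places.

8

The graph has 8 vertices and degree multiset [7, 7, 7, 7, 7, 7, 7, 7]; D is the diagonal matrix of degrees and L = D - A. The smallest Laplacian eigenvalue is always 0. The next one, lambda_2 = 8, measures how hard the graph is to disconnect: larger values mean better connectivity. There is one zero in the spectrum, matching the 1 component.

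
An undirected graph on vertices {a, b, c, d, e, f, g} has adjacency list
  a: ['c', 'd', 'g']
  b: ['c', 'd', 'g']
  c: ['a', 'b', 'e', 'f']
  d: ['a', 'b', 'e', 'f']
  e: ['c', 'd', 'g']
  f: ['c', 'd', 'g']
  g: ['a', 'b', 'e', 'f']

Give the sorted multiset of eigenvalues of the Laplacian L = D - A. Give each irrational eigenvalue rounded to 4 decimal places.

Each diagonal entry of L is the vertex degree and each off-diagonal entry is -1 where an edge is present, 0 otherwise; in the order [a, b, c, d, e, f, g] the diagonal is [3, 3, 4, 4, 3, 3, 4]. Since every row of L sums to 0, the all-ones vector is in the kernel and 0 is an eigenvalue. The single zero eigenvalue shows the graph is connected. The largest eigenvalue, 7, is at most the vertex count 7. By the matrix-tree theorem the graph has (1/7) * product of the nonzero eigenvalues = 432 spanning trees.

[0, 3, 3, 3, 4, 4, 7]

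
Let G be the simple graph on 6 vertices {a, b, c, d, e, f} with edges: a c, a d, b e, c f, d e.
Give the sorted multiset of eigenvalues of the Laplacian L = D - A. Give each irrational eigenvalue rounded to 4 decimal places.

[0, 0.2679, 1, 2, 3, 3.7321]

Reading degrees in the order [a, b, c, d, e, f] gives [2, 1, 2, 2, 2, 1]; set D = diag(2, 1, 2, 2, 2, 1) and form L = D - A. Since every row of L sums to 0, the all-ones vector is in the kernel and 0 is an eigenvalue. The single zero eigenvalue shows the graph is connected. The largest eigenvalue, 3.7321, is at most the vertex count 6. The eigenvalues sum to 10, which equals trace(L) = 2|E|.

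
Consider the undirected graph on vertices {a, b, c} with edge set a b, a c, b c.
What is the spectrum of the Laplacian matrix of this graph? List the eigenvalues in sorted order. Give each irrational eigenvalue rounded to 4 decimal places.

[0, 3, 3]

With the vertex order [a, b, c], the degrees are [2, 2, 2], giving D = diag(2, 2, 2) and L = D - A. L is symmetric positive semidefinite, so every eigenvalue is real and nonnegative. The single zero eigenvalue shows the graph is connected. There is one zero in the spectrum, matching the 1 component. The eigenvalues sum to 6, which equals trace(L) = 2|E|.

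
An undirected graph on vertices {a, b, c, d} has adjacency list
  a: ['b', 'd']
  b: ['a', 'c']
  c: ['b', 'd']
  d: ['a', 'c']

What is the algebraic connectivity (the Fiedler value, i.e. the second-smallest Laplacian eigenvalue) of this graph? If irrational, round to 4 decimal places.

2

Reading degrees in the order [a, b, c, d] gives [2, 2, 2, 2]; set D = diag(2, 2, 2, 2) and form L = D - A. Computing the eigenvalues of L and sorting gives [0, 2, 2, 4]. The Fiedler value lambda_2 = 2 is strictly positive, so the graph is connected.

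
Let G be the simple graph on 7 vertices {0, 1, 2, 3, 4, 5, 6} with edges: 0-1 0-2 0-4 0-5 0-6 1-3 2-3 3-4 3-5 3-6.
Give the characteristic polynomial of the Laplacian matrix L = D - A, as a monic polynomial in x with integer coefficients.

Each diagonal entry of L is the vertex degree and each off-diagonal entry is -1 where an edge is present, 0 otherwise; in the order [0, 1, 2, 3, 4, 5, 6] the diagonal is [5, 2, 2, 5, 2, 2, 2]. L has integer entries, so p(x) = det(xI - L) has integer coefficients. Expanding the determinant yields x^7 - 20x^6 + 155x^5 - 600x^4 + 1240x^3 - 1312x^2 + 560x. The coefficient of x^6 equals -trace(L) = -20, matching the sum of degrees. There is one zero in the spectrum, matching the 1 component. The eigenvalues sum to 20, which equals trace(L) = 2|E|.

x^7 - 20x^6 + 155x^5 - 600x^4 + 1240x^3 - 1312x^2 + 560x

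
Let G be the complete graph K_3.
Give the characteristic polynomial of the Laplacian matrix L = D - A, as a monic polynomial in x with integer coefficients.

x^3 - 6x^2 + 9x

The graph has 3 vertices and degree multiset [2, 2, 2]; D is the diagonal matrix of degrees and L = D - A. L has integer entries, so p(x) = det(xI - L) has integer coefficients. Expanding the determinant yields x^3 - 6x^2 + 9x. The constant term is 0 because L is singular (the all-ones vector lies in its kernel). By the matrix-tree theorem the graph has (1/3) * product of the nonzero eigenvalues = 3 spanning trees. There is one zero in the spectrum, matching the 1 component.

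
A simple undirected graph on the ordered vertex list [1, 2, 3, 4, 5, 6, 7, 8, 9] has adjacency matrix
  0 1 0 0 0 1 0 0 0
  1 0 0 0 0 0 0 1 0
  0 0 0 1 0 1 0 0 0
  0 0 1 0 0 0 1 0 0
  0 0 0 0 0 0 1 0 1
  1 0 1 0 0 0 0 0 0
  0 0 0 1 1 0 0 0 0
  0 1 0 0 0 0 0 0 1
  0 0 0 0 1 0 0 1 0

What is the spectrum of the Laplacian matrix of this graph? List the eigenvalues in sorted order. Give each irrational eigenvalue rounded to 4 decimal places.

[0, 0.4679, 0.4679, 1.6527, 1.6527, 3, 3, 3.8794, 3.8794]

With the vertex order [1, 2, 3, 4, 5, 6, 7, 8, 9], the degrees are [2, 2, 2, 2, 2, 2, 2, 2, 2], giving D = diag(2, 2, 2, 2, 2, 2, 2, 2, 2) and L = D - A. The multiplicity of 0 as a Laplacian eigenvalue equals the number of connected components. By the matrix-tree theorem the graph has (1/9) * product of the nonzero eigenvalues = 9 spanning trees.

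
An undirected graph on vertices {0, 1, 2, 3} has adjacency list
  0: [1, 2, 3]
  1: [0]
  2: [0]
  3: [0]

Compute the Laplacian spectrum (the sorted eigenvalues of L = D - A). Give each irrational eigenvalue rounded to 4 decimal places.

With the vertex order [0, 1, 2, 3], the degrees are [3, 1, 1, 1], giving D = diag(3, 1, 1, 1) and L = D - A. Diagonalising L (or applying a numerical eigensolver to the 4x4 matrix) gives the spectrum above. The largest eigenvalue, 4, is at most the vertex count 4. The eigenvalues sum to 6, which equals trace(L) = 2|E|.

[0, 1, 1, 4]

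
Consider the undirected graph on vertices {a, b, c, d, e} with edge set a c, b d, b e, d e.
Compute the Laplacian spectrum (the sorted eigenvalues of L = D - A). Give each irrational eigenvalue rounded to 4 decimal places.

[0, 0, 2, 3, 3]

With the vertex order [a, b, c, d, e], the degrees are [1, 2, 1, 2, 2], giving D = diag(1, 2, 1, 2, 2) and L = D - A. Since every row of L sums to 0, the all-ones vector is in the kernel and 0 is an eigenvalue. The 2 zero eigenvalues correspond to the 2 connected components.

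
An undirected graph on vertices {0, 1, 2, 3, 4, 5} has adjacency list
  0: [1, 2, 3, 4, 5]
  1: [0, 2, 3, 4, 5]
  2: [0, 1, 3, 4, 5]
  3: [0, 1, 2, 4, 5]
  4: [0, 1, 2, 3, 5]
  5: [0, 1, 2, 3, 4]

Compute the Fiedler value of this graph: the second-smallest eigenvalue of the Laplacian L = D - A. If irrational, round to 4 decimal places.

6

Reading degrees in the order [0, 1, 2, 3, 4, 5] gives [5, 5, 5, 5, 5, 5]; set D = diag(5, 5, 5, 5, 5, 5) and form L = D - A. Computing the eigenvalues of L and sorting gives [0, 6, 6, 6, 6, 6]. The Fiedler value lambda_2 = 6 is strictly positive, so the graph is connected. The eigenvalues sum to 30, which equals trace(L) = 2|E|.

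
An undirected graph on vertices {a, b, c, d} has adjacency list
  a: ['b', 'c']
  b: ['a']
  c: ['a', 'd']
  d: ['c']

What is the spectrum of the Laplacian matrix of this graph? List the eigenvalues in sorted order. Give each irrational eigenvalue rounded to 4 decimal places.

[0, 0.5858, 2, 3.4142]

With the vertex order [a, b, c, d], the degrees are [2, 1, 2, 1], giving D = diag(2, 1, 2, 1) and L = D - A. L is symmetric positive semidefinite, so every eigenvalue is real and nonnegative. The largest eigenvalue, 3.4142, is at most the vertex count 4.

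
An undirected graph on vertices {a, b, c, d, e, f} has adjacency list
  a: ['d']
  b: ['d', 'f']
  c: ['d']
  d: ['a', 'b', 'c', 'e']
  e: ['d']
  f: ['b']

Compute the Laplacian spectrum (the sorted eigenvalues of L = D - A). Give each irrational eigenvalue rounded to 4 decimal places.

With the vertex order [a, b, c, d, e, f], the degrees are [1, 2, 1, 4, 1, 1], giving D = diag(1, 2, 1, 4, 1, 1) and L = D - A. Since every row of L sums to 0, the all-ones vector is in the kernel and 0 is an eigenvalue. The single zero eigenvalue shows the graph is connected. There is one zero in the spectrum, matching the 1 component.

[0, 0.4859, 1, 1, 2.4280, 5.0861]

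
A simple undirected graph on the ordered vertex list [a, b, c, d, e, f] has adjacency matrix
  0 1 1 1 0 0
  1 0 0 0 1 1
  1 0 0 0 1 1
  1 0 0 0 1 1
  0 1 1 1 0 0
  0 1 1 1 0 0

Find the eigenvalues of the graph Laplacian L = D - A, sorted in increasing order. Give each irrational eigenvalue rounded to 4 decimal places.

[0, 3, 3, 3, 3, 6]

With the vertex order [a, b, c, d, e, f], the degrees are [3, 3, 3, 3, 3, 3], giving D = diag(3, 3, 3, 3, 3, 3) and L = D - A. The multiplicity of 0 as a Laplacian eigenvalue equals the number of connected components. The single zero eigenvalue shows the graph is connected. There is one zero in the spectrum, matching the 1 component. By the matrix-tree theorem the graph has (1/6) * product of the nonzero eigenvalues = 81 spanning trees.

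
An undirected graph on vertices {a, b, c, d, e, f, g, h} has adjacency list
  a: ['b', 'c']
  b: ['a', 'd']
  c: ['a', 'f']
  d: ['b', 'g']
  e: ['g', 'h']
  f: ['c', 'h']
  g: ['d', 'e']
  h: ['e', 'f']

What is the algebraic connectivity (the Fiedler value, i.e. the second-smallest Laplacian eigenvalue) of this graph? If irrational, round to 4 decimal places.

Each diagonal entry of L is the vertex degree and each off-diagonal entry is -1 where an edge is present, 0 otherwise; in the order [a, b, c, d, e, f, g, h] the diagonal is [2, 2, 2, 2, 2, 2, 2, 2]. Computing the eigenvalues of L and sorting gives [0, 0.5858, 0.5858, 2, 2, 3.4142, 3.4142, 4]. The Fiedler value lambda_2 = 0.5858 is strictly positive, so the graph is connected. The largest eigenvalue, 4, is at most the vertex count 8.

0.5858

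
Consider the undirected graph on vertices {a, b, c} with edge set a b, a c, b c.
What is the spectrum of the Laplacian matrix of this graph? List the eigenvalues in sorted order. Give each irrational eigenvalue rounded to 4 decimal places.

[0, 3, 3]

Each diagonal entry of L is the vertex degree and each off-diagonal entry is -1 where an edge is present, 0 otherwise; in the order [a, b, c] the diagonal is [2, 2, 2]. L is symmetric positive semidefinite, so every eigenvalue is real and nonnegative. The single zero eigenvalue shows the graph is connected. The eigenvalues sum to 6, which equals trace(L) = 2|E|.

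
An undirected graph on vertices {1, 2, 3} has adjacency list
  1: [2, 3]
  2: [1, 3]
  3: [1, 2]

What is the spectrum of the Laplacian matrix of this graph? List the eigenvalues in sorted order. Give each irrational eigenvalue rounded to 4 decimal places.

Each diagonal entry of L is the vertex degree and each off-diagonal entry is -1 where an edge is present, 0 otherwise; in the order [1, 2, 3] the diagonal is [2, 2, 2]. Diagonalising L (or applying a numerical eigensolver to the 3x3 matrix) gives the spectrum above.

[0, 3, 3]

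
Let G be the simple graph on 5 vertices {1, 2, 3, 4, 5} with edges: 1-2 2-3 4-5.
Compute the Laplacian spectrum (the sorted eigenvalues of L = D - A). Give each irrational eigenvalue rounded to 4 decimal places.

[0, 0, 1, 2, 3]

With the vertex order [1, 2, 3, 4, 5], the degrees are [1, 2, 1, 1, 1], giving D = diag(1, 2, 1, 1, 1) and L = D - A. Diagonalising L (or applying a numerical eigensolver to the 5x5 matrix) gives the spectrum above. The 2 zero eigenvalues correspond to the 2 connected components. The eigenvalues sum to 6, which equals trace(L) = 2|E|. There are 2 zeros in the spectrum, matching the 2 components.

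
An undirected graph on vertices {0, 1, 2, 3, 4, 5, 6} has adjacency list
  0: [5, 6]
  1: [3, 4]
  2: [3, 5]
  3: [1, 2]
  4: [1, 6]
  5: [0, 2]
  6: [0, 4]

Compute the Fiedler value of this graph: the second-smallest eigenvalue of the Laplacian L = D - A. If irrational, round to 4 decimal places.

Reading degrees in the order [0, 1, 2, 3, 4, 5, 6] gives [2, 2, 2, 2, 2, 2, 2]; set D = diag(2, 2, 2, 2, 2, 2, 2) and form L = D - A. Computing the eigenvalues of L and sorting gives [0, 0.7530, 0.7530, 2.4450, 2.4450, 3.8019, 3.8019]. The Fiedler value lambda_2 = 0.7530 is strictly positive, so the graph is connected. By the matrix-tree theorem the graph has (1/7) * product of the nonzero eigenvalues = 7 spanning trees. The largest eigenvalue, 3.8019, is at most the vertex count 7.

0.7530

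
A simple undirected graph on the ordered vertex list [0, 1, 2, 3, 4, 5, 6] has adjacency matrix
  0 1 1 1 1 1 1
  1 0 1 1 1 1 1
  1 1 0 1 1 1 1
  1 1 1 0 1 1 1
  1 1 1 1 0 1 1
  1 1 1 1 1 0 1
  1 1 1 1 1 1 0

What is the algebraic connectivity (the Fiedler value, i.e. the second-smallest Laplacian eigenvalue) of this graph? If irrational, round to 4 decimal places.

With the vertex order [0, 1, 2, 3, 4, 5, 6], the degrees are [6, 6, 6, 6, 6, 6, 6], giving D = diag(6, 6, 6, 6, 6, 6, 6) and L = D - A. The smallest Laplacian eigenvalue is always 0. The next one, lambda_2 = 7, measures how hard the graph is to disconnect: larger values mean better connectivity. The eigenvalues sum to 42, which equals trace(L) = 2|E|.

7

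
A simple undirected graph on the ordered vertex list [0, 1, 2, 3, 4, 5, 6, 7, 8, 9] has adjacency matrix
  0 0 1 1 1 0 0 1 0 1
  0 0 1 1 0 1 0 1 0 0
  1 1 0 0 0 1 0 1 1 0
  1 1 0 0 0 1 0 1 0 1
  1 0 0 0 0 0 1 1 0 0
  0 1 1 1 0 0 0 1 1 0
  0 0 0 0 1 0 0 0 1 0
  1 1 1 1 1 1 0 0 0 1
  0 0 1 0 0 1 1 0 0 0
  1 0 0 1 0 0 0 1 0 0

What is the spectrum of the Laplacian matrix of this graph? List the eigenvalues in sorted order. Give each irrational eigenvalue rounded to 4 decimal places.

[0, 1.2465, 2.1012, 3.1199, 3.7472, 5.1437, 5.4268, 5.9449, 7.1750, 8.0947]

Each diagonal entry of L is the vertex degree and each off-diagonal entry is -1 where an edge is present, 0 otherwise; in the order [0, 1, 2, 3, 4, 5, 6, 7, 8, 9] the diagonal is [5, 4, 5, 5, 3, 5, 2, 7, 3, 3]. Since every row of L sums to 0, the all-ones vector is in the kernel and 0 is an eigenvalue.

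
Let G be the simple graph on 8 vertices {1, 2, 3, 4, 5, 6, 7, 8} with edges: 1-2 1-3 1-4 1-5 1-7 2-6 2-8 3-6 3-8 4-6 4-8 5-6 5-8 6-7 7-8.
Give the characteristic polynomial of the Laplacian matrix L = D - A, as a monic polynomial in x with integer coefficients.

x^8 - 30x^7 + 375x^6 - 2540x^5 + 10095x^4 - 23598x^3 + 30105x^2 - 16200x

Reading degrees in the order [1, 2, 3, 4, 5, 6, 7, 8] gives [5, 3, 3, 3, 3, 5, 3, 5]; set D = diag(5, 3, 3, 3, 3, 5, 3, 5) and form L = D - A. The eigenvalues of L are [0, 3, 3, 3, 3, 5, 5, 8]; the characteristic polynomial is the product of (x - lambda_i), which multiplies out to x^8 - 30x^7 + 375x^6 - 2540x^5 + 10095x^4 - 23598x^3 + 30105x^2 - 16200x. Since p(0) = det(-L) = 0, x divides p(x).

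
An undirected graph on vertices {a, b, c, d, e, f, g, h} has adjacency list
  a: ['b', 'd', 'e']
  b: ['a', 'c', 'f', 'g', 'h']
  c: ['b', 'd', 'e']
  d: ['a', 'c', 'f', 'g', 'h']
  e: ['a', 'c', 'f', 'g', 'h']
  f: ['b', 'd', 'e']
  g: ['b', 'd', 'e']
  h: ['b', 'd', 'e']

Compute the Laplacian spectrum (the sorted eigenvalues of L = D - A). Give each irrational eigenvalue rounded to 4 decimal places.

[0, 3, 3, 3, 3, 5, 5, 8]

Reading degrees in the order [a, b, c, d, e, f, g, h] gives [3, 5, 3, 5, 5, 3, 3, 3]; set D = diag(3, 5, 3, 5, 5, 3, 3, 3) and form L = D - A. L is symmetric positive semidefinite, so every eigenvalue is real and nonnegative.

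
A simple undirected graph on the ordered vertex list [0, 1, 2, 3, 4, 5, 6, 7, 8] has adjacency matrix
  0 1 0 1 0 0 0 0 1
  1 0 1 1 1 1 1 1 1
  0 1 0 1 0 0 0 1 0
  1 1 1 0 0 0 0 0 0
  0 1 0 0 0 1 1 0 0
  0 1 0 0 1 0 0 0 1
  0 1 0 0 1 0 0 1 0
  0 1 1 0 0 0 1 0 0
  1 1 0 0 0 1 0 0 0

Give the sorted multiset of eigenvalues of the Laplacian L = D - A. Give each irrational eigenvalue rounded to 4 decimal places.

[0, 1.5858, 1.5858, 3, 3, 4.4142, 4.4142, 5, 9]

Each diagonal entry of L is the vertex degree and each off-diagonal entry is -1 where an edge is present, 0 otherwise; in the order [0, 1, 2, 3, 4, 5, 6, 7, 8] the diagonal is [3, 8, 3, 3, 3, 3, 3, 3, 3]. Diagonalising L (or applying a numerical eigensolver to the 9x9 matrix) gives the spectrum above. The single zero eigenvalue shows the graph is connected.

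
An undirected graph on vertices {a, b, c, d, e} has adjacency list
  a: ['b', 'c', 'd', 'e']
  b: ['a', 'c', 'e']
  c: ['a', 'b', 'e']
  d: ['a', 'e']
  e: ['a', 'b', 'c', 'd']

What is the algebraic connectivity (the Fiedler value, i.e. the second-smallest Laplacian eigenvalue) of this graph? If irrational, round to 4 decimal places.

2

Each diagonal entry of L is the vertex degree and each off-diagonal entry is -1 where an edge is present, 0 otherwise; in the order [a, b, c, d, e] the diagonal is [4, 3, 3, 2, 4]. Computing the eigenvalues of L and sorting gives [0, 2, 4, 5, 5]. The Fiedler value lambda_2 = 2 is strictly positive, so the graph is connected. By the matrix-tree theorem the graph has (1/5) * product of the nonzero eigenvalues = 40 spanning trees.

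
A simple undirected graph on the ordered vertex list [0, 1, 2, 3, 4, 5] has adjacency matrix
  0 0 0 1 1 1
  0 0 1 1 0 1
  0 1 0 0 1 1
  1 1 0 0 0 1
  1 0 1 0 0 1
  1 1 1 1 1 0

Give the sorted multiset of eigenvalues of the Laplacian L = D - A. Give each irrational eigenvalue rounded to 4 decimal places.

With the vertex order [0, 1, 2, 3, 4, 5], the degrees are [3, 3, 3, 3, 3, 5], giving D = diag(3, 3, 3, 3, 3, 5) and L = D - A. Since every row of L sums to 0, the all-ones vector is in the kernel and 0 is an eigenvalue. The single zero eigenvalue shows the graph is connected. The largest eigenvalue, 6, is at most the vertex count 6. By the matrix-tree theorem the graph has (1/6) * product of the nonzero eigenvalues = 121 spanning trees.

[0, 2.3820, 2.3820, 4.6180, 4.6180, 6]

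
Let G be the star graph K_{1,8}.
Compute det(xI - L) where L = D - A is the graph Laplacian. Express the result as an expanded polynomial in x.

The graph has 9 vertices and degree multiset [8, 1, 1, 1, 1, 1, 1, 1, 1]; D is the diagonal matrix of degrees and L = D - A. The eigenvalues of L are [0, 1, 1, 1, 1, 1, 1, 1, 9]; the characteristic polynomial is the product of (x - lambda_i), which multiplies out to x^9 - 16x^8 + 84x^7 - 224x^6 + 350x^5 - 336x^4 + 196x^3 - 64x^2 + 9x. The coefficient of x^8 equals -trace(L) = -16, matching the sum of degrees.

x^9 - 16x^8 + 84x^7 - 224x^6 + 350x^5 - 336x^4 + 196x^3 - 64x^2 + 9x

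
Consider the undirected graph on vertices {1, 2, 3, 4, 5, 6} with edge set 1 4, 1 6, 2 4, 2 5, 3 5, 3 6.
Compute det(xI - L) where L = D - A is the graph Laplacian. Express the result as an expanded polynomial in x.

x^6 - 12x^5 + 54x^4 - 112x^3 + 105x^2 - 36x

Each diagonal entry of L is the vertex degree and each off-diagonal entry is -1 where an edge is present, 0 otherwise; in the order [1, 2, 3, 4, 5, 6] the diagonal is [2, 2, 2, 2, 2, 2]. L has integer entries, so p(x) = det(xI - L) has integer coefficients. Expanding the determinant yields x^6 - 12x^5 + 54x^4 - 112x^3 + 105x^2 - 36x. The constant term is 0 because L is singular (the all-ones vector lies in its kernel). The eigenvalues sum to 12, which equals trace(L) = 2|E|.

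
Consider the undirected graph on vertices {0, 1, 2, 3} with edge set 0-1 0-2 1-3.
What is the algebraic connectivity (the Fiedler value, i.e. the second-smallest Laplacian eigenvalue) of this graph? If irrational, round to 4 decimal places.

With the vertex order [0, 1, 2, 3], the degrees are [2, 2, 1, 1], giving D = diag(2, 2, 1, 1) and L = D - A. The sorted Laplacian eigenvalues are [0, 0.5858, 2, 3.4142]; the algebraic connectivity is the second entry, 0.5858. By the matrix-tree theorem the graph has (1/4) * product of the nonzero eigenvalues = 1 spanning tree.

0.5858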